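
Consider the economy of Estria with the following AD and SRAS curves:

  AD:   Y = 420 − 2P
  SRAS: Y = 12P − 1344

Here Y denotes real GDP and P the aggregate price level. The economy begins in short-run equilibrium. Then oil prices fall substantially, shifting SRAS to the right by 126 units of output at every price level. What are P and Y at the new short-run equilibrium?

P = 117, Y = 186

This is a positive supply shock: SRAS shifts right.
New SRAS: Y = 12P − 1218.
Set AD = SRAS: 420 − 2P = 12P − 1218, so 1638 = 14P and P = 117.
Y = 420 − 2·117 = 186.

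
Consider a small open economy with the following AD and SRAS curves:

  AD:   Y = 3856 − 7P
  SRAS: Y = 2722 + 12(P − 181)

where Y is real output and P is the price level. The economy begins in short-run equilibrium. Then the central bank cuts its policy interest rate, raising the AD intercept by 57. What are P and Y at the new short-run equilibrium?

This is a positive demand shock: AD shifts right.
New AD: Y = 3913 − 7P.
SRAS can be written Y = 550 + 12P.
Set AD = SRAS: 3913 − 7P = 550 + 12P, so 3363 = 19P and P = 177.
Y = 3913 − 7·177 = 2674.

P = 177, Y = 2674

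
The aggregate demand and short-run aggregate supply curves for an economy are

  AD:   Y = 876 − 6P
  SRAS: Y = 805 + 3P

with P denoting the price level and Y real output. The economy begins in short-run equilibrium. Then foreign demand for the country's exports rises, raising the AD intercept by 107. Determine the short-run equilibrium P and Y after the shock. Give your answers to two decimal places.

P = 19.78, Y = 864.33

This is a positive demand shock: AD shifts right.
New AD: Y = 983 − 6P.
Set AD = SRAS: 983 − 6P = 805 + 3P, so 178 = 9P and P = 19.78.
Substituting into AD, Y = 864.33.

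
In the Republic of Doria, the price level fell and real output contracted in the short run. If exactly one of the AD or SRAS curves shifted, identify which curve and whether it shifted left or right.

P fell and Y fell. An AD shift moves P and Y in the same direction; an SRAS shift moves them in opposite directions.
Here P and Y moved in the same direction, so the AD curve shifted.
Since Y fell, AD shifted left.

AD shifted left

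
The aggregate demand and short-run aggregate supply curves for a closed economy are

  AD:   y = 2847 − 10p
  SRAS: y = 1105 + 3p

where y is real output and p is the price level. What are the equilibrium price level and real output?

Set AD = SRAS: 2847 − 10p = 1105 + 3p, so 1742 = 13p and p = 134.
Then y = 2847 − 10·134 = 1507.

p = 134, y = 1507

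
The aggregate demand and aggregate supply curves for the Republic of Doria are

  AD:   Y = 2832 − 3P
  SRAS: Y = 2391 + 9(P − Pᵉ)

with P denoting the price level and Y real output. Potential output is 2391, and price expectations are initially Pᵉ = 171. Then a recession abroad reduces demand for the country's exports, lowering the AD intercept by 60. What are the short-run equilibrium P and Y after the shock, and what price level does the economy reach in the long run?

AD shifts left: new AD is Y = 2772 − 3P. With Pᵉ = 171, SRAS is Y = 852 + 9P.
Short run: 2772 − 3P = 852 + 9P gives 1920 = 12P, so P = 160 and Y = 2772 − 3·160 = 2292.
Y = 2292 is below potential 2391; expectations adjust and SRAS shifts right until Y = 2391.
Long run: on the new AD curve, 2391 = 2772 − 3P gives P = 127.

Short run: P = 160, Y = 2292. Long run: P = 127.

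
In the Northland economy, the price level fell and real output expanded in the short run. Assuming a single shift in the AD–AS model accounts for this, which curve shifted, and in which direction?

P fell and Y rose. An AD shift moves P and Y in the same direction; an SRAS shift moves them in opposite directions.
Here P and Y moved in opposite directions, so the SRAS curve shifted.
Since Y rose, SRAS shifted right.

SRAS shifted right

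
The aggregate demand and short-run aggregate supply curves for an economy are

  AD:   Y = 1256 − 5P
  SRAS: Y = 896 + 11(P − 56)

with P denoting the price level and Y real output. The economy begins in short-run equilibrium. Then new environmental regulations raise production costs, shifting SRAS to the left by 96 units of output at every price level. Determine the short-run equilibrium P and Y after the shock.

This is a negative supply shock: SRAS shifts left.
New SRAS: Y = 184 + 11P.
Set AD = SRAS: 1256 − 5P = 184 + 11P, so 1072 = 16P and P = 67.
Y = 1256 − 5·67 = 921.

P = 67, Y = 921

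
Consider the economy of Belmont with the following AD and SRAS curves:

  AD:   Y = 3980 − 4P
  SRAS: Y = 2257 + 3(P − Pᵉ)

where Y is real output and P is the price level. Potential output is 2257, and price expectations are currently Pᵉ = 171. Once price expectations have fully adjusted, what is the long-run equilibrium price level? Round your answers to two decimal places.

Short run: with Pᵉ = 171, SRAS is Y = 1744 + 3P. Setting AD = SRAS gives 2236 = 7P, so P = 319.43 and Y = 3980 − 4P = 2702.29.
Output 2702.29 is above potential 2257, so over time expected prices rise and SRAS shifts left until Y returns to 2257.
Long run: Y = 2257 on the AD curve gives 2257 = 3980 − 4P, so P = 430.75.

Long-run P = 430.75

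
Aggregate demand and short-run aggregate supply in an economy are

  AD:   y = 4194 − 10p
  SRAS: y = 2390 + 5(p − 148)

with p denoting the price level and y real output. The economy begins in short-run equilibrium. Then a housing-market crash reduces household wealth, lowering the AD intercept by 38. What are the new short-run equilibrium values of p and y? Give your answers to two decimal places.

This is a negative demand shock: AD shifts left.
New AD: y = 4156 − 10p.
SRAS can be written y = 1650 + 5p.
Set AD = SRAS: 4156 − 10p = 1650 + 5p, so 2506 = 15p and p = 167.07.
Substituting into AD, y = 2485.33.

p = 167.07, y = 2485.33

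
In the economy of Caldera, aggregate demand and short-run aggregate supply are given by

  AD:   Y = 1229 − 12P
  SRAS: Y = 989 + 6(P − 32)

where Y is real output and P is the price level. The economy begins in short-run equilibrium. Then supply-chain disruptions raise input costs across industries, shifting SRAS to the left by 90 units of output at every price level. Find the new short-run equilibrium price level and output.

This is a negative supply shock: SRAS shifts left.
New SRAS: Y = 707 + 6P.
Set AD = SRAS: 1229 − 12P = 707 + 6P, so 522 = 18P and P = 29.
Y = 1229 − 12·29 = 881.

P = 29, Y = 881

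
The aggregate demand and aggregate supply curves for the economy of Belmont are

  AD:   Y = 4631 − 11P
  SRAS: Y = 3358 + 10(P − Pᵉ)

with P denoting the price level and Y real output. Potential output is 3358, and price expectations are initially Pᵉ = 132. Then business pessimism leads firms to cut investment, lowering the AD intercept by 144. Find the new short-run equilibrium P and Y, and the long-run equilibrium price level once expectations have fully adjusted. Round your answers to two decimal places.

Short run: P = 116.62, Y = 3204.19. Long run: P = 102.64.

AD shifts left: new AD is Y = 4487 − 11P. With Pᵉ = 132, SRAS is Y = 2038 + 10P.
Short run: 4487 − 11P = 2038 + 10P gives 2449 = 21P, so P = 116.62 and Y = 4487 − 11P = 3204.19.
Y = 3204.19 is below potential 3358; expectations adjust and SRAS shifts right until Y = 3358.
Long run: on the new AD curve, 3358 = 4487 − 11P gives P = 102.64.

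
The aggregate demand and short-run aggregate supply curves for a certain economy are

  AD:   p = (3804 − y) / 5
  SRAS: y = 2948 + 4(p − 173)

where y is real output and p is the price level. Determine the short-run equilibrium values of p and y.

Write SRAS as y = 2948 + 4p − 692 = 2256 + 4p.
Rearrange AD to y = 3804 − 5p.
Set AD = SRAS: 3804 − 5p = 2256 + 4p, so 1548 = 9p and p = 172.
Then y = 3804 − 5·172 = 2944.

p = 172, y = 2944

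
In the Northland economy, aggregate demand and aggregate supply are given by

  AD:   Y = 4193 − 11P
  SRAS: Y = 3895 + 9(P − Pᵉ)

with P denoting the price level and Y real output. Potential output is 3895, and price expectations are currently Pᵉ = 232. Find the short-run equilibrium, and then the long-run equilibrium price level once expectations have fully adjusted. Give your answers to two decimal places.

Short run: with Pᵉ = 232, SRAS is Y = 1807 + 9P. Setting AD = SRAS gives 2386 = 20P, so P = 119.30 and Y = 4193 − 11P = 2880.70.
Output 2880.70 is below potential 3895, so over time expected prices fall and SRAS shifts right until Y returns to 3895.
Long run: Y = 3895 on the AD curve gives 3895 = 4193 − 11P, so P = 27.09.

Short run: P = 119.30, Y = 2880.70. Long run: P = 27.09.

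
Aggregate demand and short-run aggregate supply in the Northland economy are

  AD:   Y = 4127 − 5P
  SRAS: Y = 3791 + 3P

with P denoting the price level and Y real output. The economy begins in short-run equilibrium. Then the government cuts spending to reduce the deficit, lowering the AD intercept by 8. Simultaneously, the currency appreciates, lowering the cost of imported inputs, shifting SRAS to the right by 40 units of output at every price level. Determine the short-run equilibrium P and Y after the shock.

After both shocks: AD is Y = 4119 − 5P and SRAS is Y = 3831 + 3P.
Setting them equal: 288 = 8P, so P = 36.
Y = 4119 − 5·36 = 3939.

P = 36, Y = 3939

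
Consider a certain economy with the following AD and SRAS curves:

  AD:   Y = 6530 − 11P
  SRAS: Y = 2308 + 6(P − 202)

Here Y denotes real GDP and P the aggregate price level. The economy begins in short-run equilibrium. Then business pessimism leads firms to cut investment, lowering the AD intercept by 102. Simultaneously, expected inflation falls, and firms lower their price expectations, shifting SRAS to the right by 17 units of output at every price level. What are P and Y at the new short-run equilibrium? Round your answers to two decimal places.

After both shocks: AD is Y = 6428 − 11P and SRAS is Y = 1113 + 6P.
Setting them equal: 5315 = 17P, so P = 312.65.
Substituting into AD, Y = 2988.88.

P = 312.65, Y = 2988.88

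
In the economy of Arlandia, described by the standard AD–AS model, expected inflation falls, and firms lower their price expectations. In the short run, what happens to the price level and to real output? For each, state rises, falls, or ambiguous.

This is a favourable supply shock: SRAS shifts right.
Moving along the downward-sloping AD curve, P falls and Y rises.

Price level: falls; output: rises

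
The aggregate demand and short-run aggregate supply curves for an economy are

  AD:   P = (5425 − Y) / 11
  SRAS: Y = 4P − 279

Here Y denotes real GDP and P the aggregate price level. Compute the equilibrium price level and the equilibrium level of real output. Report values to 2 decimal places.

Rearrange AD to Y = 5425 − 11P.
Set AD = SRAS: 5425 − 11P = 4P − 279, so 5704 = 15P and P = 380.27.
Substituting into AD, Y = 5425 − 11P = 1242.07.

P = 380.27, Y = 1242.07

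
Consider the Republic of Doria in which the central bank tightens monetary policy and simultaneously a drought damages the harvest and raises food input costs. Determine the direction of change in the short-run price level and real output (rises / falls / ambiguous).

The first event is a negative demand shock: AD shifts left, which by itself pushes P down and Y down.
The second is an adverse supply shock: SRAS shifts left, which by itself pushes P up and Y down.
The two shocks push P in opposite directions, so the effect on P is ambiguous. Both shocks push Y down, so Y falls.

Price level: ambiguous; output: falls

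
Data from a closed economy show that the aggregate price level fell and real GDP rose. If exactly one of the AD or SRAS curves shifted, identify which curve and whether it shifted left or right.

P fell and Y rose. An AD shift moves P and Y in the same direction; an SRAS shift moves them in opposite directions.
Here P and Y moved in opposite directions, so the SRAS curve shifted.
Since Y rose, SRAS shifted right.

SRAS shifted right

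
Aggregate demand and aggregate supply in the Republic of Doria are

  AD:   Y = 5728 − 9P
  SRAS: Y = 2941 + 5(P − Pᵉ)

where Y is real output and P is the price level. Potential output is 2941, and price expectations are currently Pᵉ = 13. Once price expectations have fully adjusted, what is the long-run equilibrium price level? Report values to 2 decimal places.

Short run: with Pᵉ = 13, SRAS is Y = 2876 + 5P. Setting AD = SRAS gives 2852 = 14P, so P = 203.71 and Y = 5728 − 9P = 3894.57.
Output 3894.57 is above potential 2941, so over time expected prices rise and SRAS shifts left until Y returns to 2941.
Long run: Y = 2941 on the AD curve gives 2941 = 5728 − 9P, so P = 309.67.

Long-run P = 309.67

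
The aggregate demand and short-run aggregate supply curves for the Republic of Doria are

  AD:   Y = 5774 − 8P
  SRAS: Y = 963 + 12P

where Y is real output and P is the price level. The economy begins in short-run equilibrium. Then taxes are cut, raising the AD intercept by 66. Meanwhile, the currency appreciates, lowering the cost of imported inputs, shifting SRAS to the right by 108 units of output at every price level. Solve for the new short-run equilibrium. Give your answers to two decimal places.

P = 238.45, Y = 3932.40

After both shocks: AD is Y = 5840 − 8P and SRAS is Y = 1071 + 12P.
Setting them equal: 4769 = 20P, so P = 238.45.
Substituting into AD, Y = 3932.40.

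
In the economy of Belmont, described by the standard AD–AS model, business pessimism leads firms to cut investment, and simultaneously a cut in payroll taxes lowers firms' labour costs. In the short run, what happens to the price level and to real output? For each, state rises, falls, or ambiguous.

The first event is a negative demand shock: AD shifts left, which by itself pushes P down and Y down.
The second is a favourable supply shock: SRAS shifts right, which by itself pushes P down and Y up.
Both shocks push P down, so P falls. The two shocks push Y in opposite directions, so the effect on Y is ambiguous.

Price level: falls; output: ambiguous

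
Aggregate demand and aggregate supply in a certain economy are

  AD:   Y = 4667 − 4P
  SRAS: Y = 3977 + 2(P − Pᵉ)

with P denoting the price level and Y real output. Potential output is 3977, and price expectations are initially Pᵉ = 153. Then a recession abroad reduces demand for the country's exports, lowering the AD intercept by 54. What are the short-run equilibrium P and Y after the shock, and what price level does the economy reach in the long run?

Short run: P = 157, Y = 3985. Long run: P = 159.

AD shifts left: new AD is Y = 4613 − 4P. With Pᵉ = 153, SRAS is Y = 3671 + 2P.
Short run: 4613 − 4P = 3671 + 2P gives 942 = 6P, so P = 157 and Y = 4613 − 4·157 = 3985.
Y = 3985 is above potential 3977; expectations adjust and SRAS shifts left until Y = 3977.
Long run: on the new AD curve, 3977 = 4613 − 4P gives P = 159.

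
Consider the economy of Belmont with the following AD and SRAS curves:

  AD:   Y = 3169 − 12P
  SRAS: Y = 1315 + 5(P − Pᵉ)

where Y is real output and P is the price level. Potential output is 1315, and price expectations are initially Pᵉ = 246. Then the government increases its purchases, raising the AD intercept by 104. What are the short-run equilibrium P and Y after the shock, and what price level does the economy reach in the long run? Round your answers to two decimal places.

Short run: P = 187.53, Y = 1022.65. Long run: P = 163.17.

AD shifts right: new AD is Y = 3273 − 12P. With Pᵉ = 246, SRAS is Y = 85 + 5P.
Short run: 3273 − 12P = 85 + 5P gives 3188 = 17P, so P = 187.53 and Y = 3273 − 12P = 1022.65.
Y = 1022.65 is below potential 1315; expectations adjust and SRAS shifts right until Y = 1315.
Long run: on the new AD curve, 1315 = 3273 − 12P gives P = 163.17.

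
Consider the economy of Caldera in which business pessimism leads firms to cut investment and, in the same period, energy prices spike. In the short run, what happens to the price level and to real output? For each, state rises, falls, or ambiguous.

The first event is a negative demand shock: AD shifts left, which by itself pushes P down and Y down.
The second is an adverse supply shock: SRAS shifts left, which by itself pushes P up and Y down.
The two shocks push P in opposite directions, so the effect on P is ambiguous. Both shocks push Y down, so Y falls.

Price level: ambiguous; output: falls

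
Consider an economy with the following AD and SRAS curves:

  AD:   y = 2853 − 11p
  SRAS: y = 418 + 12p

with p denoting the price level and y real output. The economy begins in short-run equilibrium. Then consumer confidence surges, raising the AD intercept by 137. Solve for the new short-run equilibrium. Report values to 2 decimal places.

This is a positive demand shock: AD shifts right.
New AD: y = 2990 − 11p.
Set AD = SRAS: 2990 − 11p = 418 + 12p, so 2572 = 23p and p = 111.83.
Substituting into AD, y = 1759.91.

p = 111.83, y = 1759.91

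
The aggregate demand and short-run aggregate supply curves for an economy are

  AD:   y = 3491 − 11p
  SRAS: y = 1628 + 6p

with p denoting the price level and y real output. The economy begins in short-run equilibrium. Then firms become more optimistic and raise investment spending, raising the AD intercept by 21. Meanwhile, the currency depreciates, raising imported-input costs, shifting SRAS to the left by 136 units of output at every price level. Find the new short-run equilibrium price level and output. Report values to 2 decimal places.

p = 118.82, y = 2204.94

After both shocks: AD is y = 3512 − 11p and SRAS is y = 1492 + 6p.
Setting them equal: 2020 = 17p, so p = 118.82.
Substituting into AD, y = 2204.94.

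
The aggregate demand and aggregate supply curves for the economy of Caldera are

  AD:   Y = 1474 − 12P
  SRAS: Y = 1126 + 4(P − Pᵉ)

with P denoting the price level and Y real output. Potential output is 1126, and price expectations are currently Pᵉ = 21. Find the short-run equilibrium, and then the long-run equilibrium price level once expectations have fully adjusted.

Short run: P = 27, Y = 1150. Long run: P = 29.

Short run: with Pᵉ = 21, SRAS is Y = 1042 + 4P. Setting AD = SRAS gives 432 = 16P, so P = 27 and Y = 1474 − 12·27 = 1150.
Output 1150 is above potential 1126, so over time expected prices rise and SRAS shifts left until Y returns to 1126.
Long run: Y = 1126 on the AD curve gives 1126 = 1474 − 12P, so P = 29.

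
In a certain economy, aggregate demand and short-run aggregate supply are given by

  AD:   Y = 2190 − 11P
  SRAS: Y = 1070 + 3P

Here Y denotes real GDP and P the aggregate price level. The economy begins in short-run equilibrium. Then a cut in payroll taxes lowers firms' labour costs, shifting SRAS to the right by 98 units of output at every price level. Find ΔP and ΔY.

This is a positive supply shock: SRAS shifts right.
New SRAS: Y = 1168 + 3P.
Set AD = SRAS: 2190 − 11P = 1168 + 3P, so 1022 = 14P and P = 73.
Y = 2190 − 11·73 = 1387.
Initially P = 80, Y = 1310, so ΔP = -7 and ΔY = +77.

ΔP = -7, ΔY = +77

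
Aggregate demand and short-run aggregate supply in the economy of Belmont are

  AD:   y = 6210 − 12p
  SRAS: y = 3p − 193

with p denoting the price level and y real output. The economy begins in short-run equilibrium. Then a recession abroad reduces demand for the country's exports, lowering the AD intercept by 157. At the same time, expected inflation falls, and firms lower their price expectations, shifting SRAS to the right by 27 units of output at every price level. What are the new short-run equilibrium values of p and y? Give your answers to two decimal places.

p = 414.60, y = 1077.80

After both shocks: AD is y = 6053 − 12p and SRAS is y = 3p − 166.
Setting them equal: 6219 = 15p, so p = 414.60.
Substituting into AD, y = 1077.80.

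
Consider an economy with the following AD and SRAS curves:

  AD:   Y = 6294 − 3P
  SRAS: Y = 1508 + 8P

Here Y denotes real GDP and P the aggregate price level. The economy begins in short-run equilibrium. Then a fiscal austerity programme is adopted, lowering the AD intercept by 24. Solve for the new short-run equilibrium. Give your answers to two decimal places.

P = 432.91, Y = 4971.27

This is a negative demand shock: AD shifts left.
New AD: Y = 6270 − 3P.
Set AD = SRAS: 6270 − 3P = 1508 + 8P, so 4762 = 11P and P = 432.91.
Substituting into AD, Y = 4971.27.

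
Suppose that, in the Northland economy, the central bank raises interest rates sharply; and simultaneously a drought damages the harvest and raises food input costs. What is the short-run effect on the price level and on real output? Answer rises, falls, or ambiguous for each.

Price level: ambiguous; output: falls

The first event is a negative demand shock: AD shifts left, which by itself pushes P down and Y down.
The second is an adverse supply shock: SRAS shifts left, which by itself pushes P up and Y down.
The two shocks push P in opposite directions, so the effect on P is ambiguous. Both shocks push Y down, so Y falls.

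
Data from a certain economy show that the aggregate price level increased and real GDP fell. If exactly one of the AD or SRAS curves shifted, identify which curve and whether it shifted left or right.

SRAS shifted left

P rose and Y fell. An AD shift moves P and Y in the same direction; an SRAS shift moves them in opposite directions.
Here P and Y moved in opposite directions, so the SRAS curve shifted.
Since Y fell, SRAS shifted left.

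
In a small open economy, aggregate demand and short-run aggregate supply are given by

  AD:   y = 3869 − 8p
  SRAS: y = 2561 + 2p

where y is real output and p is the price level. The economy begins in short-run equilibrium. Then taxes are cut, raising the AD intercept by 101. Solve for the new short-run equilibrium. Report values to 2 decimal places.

p = 140.90, y = 2842.80

This is a positive demand shock: AD shifts right.
New AD: y = 3970 − 8p.
Set AD = SRAS: 3970 − 8p = 2561 + 2p, so 1409 = 10p and p = 140.90.
Substituting into AD, y = 2842.80.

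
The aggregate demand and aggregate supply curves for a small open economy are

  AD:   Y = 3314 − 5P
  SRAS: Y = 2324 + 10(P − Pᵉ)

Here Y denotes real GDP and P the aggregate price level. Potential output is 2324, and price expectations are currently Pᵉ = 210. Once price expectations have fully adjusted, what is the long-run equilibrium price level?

Short run: with Pᵉ = 210, SRAS is Y = 224 + 10P. Setting AD = SRAS gives 3090 = 15P, so P = 206 and Y = 3314 − 5·206 = 2284.
Output 2284 is below potential 2324, so over time expected prices fall and SRAS shifts right until Y returns to 2324.
Long run: Y = 2324 on the AD curve gives 2324 = 3314 − 5P, so P = 198.

Long-run P = 198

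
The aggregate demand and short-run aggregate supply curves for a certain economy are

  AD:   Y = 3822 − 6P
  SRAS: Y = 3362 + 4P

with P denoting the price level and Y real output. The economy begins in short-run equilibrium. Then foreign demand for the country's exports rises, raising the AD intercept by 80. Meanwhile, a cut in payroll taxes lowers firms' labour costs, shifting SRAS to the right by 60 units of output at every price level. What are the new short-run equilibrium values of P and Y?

After both shocks: AD is Y = 3902 − 6P and SRAS is Y = 3422 + 4P.
Setting them equal: 480 = 10P, so P = 48.
Y = 3902 − 6·48 = 3614.

P = 48, Y = 3614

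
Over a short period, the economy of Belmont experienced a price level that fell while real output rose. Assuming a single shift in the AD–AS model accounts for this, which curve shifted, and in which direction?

P fell and Y rose. An AD shift moves P and Y in the same direction; an SRAS shift moves them in opposite directions.
Here P and Y moved in opposite directions, so the SRAS curve shifted.
Since Y rose, SRAS shifted right.

SRAS shifted right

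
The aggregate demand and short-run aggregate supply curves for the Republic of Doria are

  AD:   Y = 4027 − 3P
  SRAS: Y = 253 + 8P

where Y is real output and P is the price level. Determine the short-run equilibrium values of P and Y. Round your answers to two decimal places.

Set AD = SRAS: 4027 − 3P = 253 + 8P, so 3774 = 11P and P = 343.09.
Substituting into AD, Y = 4027 − 3P = 2997.73.

P = 343.09, Y = 2997.73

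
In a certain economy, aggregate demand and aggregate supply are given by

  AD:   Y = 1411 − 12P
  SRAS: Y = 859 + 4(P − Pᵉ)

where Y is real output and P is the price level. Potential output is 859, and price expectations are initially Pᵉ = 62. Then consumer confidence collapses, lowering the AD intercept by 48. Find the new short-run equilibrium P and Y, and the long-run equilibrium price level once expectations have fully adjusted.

Short run: P = 47, Y = 799. Long run: P = 42.

AD shifts left: new AD is Y = 1363 − 12P. With Pᵉ = 62, SRAS is Y = 611 + 4P.
Short run: 1363 − 12P = 611 + 4P gives 752 = 16P, so P = 47 and Y = 1363 − 12·47 = 799.
Y = 799 is below potential 859; expectations adjust and SRAS shifts right until Y = 859.
Long run: on the new AD curve, 859 = 1363 − 12P gives P = 42.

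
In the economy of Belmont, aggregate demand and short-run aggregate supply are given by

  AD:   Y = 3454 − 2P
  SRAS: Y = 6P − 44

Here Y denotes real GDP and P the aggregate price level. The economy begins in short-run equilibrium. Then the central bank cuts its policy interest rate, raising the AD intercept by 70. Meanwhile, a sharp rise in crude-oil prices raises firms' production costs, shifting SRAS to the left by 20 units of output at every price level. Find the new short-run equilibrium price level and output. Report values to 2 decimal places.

After both shocks: AD is Y = 3524 − 2P and SRAS is Y = 6P − 64.
Setting them equal: 3588 = 8P, so P = 448.50.
Substituting into AD, Y = 2627.00.

P = 448.50, Y = 2627.00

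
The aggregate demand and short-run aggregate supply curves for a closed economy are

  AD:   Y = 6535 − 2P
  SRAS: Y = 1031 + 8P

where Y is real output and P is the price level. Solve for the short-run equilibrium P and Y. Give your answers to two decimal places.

P = 550.40, Y = 5434.20

Set AD = SRAS: 6535 − 2P = 1031 + 8P, so 5504 = 10P and P = 550.40.
Substituting into AD, Y = 6535 − 2P = 5434.20.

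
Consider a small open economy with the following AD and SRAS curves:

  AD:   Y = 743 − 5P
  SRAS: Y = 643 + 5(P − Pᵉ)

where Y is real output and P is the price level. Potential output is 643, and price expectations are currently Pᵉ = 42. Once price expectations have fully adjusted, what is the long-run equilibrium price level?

Long-run P = 20

Short run: with Pᵉ = 42, SRAS is Y = 433 + 5P. Setting AD = SRAS gives 310 = 10P, so P = 31 and Y = 743 − 5·31 = 588.
Output 588 is below potential 643, so over time expected prices fall and SRAS shifts right until Y returns to 643.
Long run: Y = 643 on the AD curve gives 643 = 743 − 5P, so P = 20.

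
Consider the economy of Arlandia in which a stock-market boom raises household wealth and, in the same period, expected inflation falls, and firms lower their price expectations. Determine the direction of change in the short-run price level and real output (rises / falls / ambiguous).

Price level: ambiguous; output: rises

The first event is a positive demand shock: AD shifts right, which by itself pushes P up and Y up.
The second is a favourable supply shock: SRAS shifts right, which by itself pushes P down and Y up.
The two shocks push P in opposite directions, so the effect on P is ambiguous. Both shocks push Y up, so Y rises.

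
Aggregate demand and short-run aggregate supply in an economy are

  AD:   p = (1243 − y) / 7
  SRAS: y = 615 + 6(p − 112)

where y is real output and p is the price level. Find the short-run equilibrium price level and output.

Write SRAS as y = 615 + 6p − 672 = 6p − 57.
Rearrange AD to y = 1243 − 7p.
Set AD = SRAS: 1243 − 7p = 6p − 57, so 1300 = 13p and p = 100.
Then y = 1243 − 7·100 = 543.

p = 100, y = 543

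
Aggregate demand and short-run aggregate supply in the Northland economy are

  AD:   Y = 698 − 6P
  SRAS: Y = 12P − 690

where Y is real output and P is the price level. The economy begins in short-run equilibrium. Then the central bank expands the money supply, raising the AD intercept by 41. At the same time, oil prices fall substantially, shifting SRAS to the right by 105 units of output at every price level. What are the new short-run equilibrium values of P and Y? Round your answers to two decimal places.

After both shocks: AD is Y = 739 − 6P and SRAS is Y = 12P − 585.
Setting them equal: 1324 = 18P, so P = 73.56.
Substituting into AD, Y = 297.67.

P = 73.56, Y = 297.67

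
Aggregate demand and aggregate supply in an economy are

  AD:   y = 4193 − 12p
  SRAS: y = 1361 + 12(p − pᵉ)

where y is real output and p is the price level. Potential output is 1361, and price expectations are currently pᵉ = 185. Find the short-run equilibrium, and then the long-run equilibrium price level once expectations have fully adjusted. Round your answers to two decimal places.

Short run: with pᵉ = 185, SRAS is y = 12p − 859. Setting AD = SRAS gives 5052 = 24p, so p = 210.50 and y = 4193 − 12p = 1667.00.
Output 1667.00 is above potential 1361, so over time expected prices rise and SRAS shifts left until y returns to 1361.
Long run: y = 1361 on the AD curve gives 1361 = 4193 − 12p, so p = 236.00.

Short run: p = 210.50, y = 1667.00. Long run: p = 236.00.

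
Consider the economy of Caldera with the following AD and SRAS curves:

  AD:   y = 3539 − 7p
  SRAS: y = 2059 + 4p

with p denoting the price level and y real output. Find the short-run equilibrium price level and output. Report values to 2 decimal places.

p = 134.55, y = 2597.18

Set AD = SRAS: 3539 − 7p = 2059 + 4p, so 1480 = 11p and p = 134.55.
Substituting into AD, y = 3539 − 7p = 2597.18.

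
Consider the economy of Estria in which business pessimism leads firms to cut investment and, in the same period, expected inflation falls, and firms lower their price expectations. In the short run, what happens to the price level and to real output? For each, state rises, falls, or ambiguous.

Price level: falls; output: ambiguous

The first event is a negative demand shock: AD shifts left, which by itself pushes P down and Y down.
The second is a favourable supply shock: SRAS shifts right, which by itself pushes P down and Y up.
Both shocks push P down, so P falls. The two shocks push Y in opposite directions, so the effect on Y is ambiguous.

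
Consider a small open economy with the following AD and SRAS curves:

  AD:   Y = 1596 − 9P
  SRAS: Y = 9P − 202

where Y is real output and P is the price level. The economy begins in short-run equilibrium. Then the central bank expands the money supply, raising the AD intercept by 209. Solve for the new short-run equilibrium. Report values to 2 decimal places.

P = 111.50, Y = 801.50

This is a positive demand shock: AD shifts right.
New AD: Y = 1805 − 9P.
Set AD = SRAS: 1805 − 9P = 9P − 202, so 2007 = 18P and P = 111.50.
Substituting into AD, Y = 801.50.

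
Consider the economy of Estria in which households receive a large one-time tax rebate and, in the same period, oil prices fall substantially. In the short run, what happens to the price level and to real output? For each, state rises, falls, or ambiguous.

The first event is a positive demand shock: AD shifts right, which by itself pushes P up and Y up.
The second is a favourable supply shock: SRAS shifts right, which by itself pushes P down and Y up.
The two shocks push P in opposite directions, so the effect on P is ambiguous. Both shocks push Y up, so Y rises.

Price level: ambiguous; output: rises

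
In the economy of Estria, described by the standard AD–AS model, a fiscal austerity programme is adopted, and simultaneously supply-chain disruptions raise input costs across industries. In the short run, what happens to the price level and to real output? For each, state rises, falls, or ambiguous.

The first event is a negative demand shock: AD shifts left, which by itself pushes P down and Y down.
The second is an adverse supply shock: SRAS shifts left, which by itself pushes P up and Y down.
The two shocks push P in opposite directions, so the effect on P is ambiguous. Both shocks push Y down, so Y falls.

Price level: ambiguous; output: falls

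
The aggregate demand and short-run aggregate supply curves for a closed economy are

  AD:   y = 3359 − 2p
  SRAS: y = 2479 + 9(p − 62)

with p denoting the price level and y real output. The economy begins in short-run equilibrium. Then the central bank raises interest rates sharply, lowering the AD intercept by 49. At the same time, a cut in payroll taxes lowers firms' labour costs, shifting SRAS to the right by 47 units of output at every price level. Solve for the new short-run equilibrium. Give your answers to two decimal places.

After both shocks: AD is y = 3310 − 2p and SRAS is y = 1968 + 9p.
Setting them equal: 1342 = 11p, so p = 122.00.
Substituting into AD, y = 3066.00.

p = 122.00, y = 3066.00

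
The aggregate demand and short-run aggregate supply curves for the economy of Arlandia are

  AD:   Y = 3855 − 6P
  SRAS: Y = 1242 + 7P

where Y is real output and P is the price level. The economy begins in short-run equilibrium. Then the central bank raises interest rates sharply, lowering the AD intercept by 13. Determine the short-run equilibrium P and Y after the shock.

This is a negative demand shock: AD shifts left.
New AD: Y = 3842 − 6P.
Set AD = SRAS: 3842 − 6P = 1242 + 7P, so 2600 = 13P and P = 200.
Y = 3842 − 6·200 = 2642.

P = 200, Y = 2642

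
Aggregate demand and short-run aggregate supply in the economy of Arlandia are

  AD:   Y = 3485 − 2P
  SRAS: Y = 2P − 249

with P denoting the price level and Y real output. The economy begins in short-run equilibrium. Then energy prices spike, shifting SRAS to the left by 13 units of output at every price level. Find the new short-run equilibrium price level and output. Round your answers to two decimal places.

This is a negative supply shock: SRAS shifts left.
New SRAS: Y = 2P − 262.
Set AD = SRAS: 3485 − 2P = 2P − 262, so 3747 = 4P and P = 936.75.
Substituting into AD, Y = 1611.50.

P = 936.75, Y = 1611.50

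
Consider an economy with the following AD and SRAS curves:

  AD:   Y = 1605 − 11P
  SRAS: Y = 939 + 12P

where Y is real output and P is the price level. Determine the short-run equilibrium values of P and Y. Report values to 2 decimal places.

P = 28.96, Y = 1286.48

Set AD = SRAS: 1605 − 11P = 939 + 12P, so 666 = 23P and P = 28.96.
Substituting into AD, Y = 1605 − 11P = 1286.48.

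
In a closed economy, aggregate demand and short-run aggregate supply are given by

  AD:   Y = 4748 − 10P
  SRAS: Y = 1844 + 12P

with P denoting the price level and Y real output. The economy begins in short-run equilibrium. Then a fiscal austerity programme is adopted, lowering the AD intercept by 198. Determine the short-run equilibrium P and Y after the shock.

P = 123, Y = 3320

This is a negative demand shock: AD shifts left.
New AD: Y = 4550 − 10P.
Set AD = SRAS: 4550 − 10P = 1844 + 12P, so 2706 = 22P and P = 123.
Y = 4550 − 10·123 = 3320.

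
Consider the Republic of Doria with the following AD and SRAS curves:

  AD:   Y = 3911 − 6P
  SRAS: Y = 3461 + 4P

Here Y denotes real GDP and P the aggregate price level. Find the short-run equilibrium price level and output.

Set AD = SRAS: 3911 − 6P = 3461 + 4P, so 450 = 10P and P = 45.
Then Y = 3911 − 6·45 = 3641.

P = 45, Y = 3641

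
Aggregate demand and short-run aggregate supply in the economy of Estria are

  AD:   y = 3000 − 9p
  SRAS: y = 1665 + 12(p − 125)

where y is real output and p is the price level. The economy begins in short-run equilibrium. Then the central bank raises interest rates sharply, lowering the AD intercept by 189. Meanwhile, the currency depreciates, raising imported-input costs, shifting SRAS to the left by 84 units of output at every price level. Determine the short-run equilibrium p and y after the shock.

After both shocks: AD is y = 2811 − 9p and SRAS is y = 81 + 12p.
Setting them equal: 2730 = 21p, so p = 130.
y = 2811 − 9·130 = 1641.

p = 130, y = 1641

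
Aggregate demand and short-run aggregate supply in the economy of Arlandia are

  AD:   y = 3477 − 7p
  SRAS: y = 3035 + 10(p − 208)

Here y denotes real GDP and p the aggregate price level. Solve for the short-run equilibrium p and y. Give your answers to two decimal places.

p = 148.35, y = 2438.53

Write SRAS as y = 3035 + 10p − 2080 = 955 + 10p.
Set AD = SRAS: 3477 − 7p = 955 + 10p, so 2522 = 17p and p = 148.35.
Substituting into AD, y = 3477 − 7p = 2438.53.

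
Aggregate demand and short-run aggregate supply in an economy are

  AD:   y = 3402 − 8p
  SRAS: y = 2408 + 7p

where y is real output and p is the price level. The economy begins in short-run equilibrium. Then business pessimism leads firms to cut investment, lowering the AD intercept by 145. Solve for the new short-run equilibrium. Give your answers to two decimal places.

p = 56.60, y = 2804.20

This is a negative demand shock: AD shifts left.
New AD: y = 3257 − 8p.
Set AD = SRAS: 3257 − 8p = 2408 + 7p, so 849 = 15p and p = 56.60.
Substituting into AD, y = 2804.20.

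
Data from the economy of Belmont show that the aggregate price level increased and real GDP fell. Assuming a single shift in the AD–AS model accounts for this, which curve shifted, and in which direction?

SRAS shifted left

P rose and Y fell. An AD shift moves P and Y in the same direction; an SRAS shift moves them in opposite directions.
Here P and Y moved in opposite directions, so the SRAS curve shifted.
Since Y fell, SRAS shifted left.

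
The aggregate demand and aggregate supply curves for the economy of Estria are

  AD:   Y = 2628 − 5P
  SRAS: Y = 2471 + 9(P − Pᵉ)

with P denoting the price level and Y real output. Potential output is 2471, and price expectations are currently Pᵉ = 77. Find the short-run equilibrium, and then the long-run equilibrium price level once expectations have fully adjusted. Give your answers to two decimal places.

Short run: P = 60.71, Y = 2324.43. Long run: P = 31.40.

Short run: with Pᵉ = 77, SRAS is Y = 1778 + 9P. Setting AD = SRAS gives 850 = 14P, so P = 60.71 and Y = 2628 − 5P = 2324.43.
Output 2324.43 is below potential 2471, so over time expected prices fall and SRAS shifts right until Y returns to 2471.
Long run: Y = 2471 on the AD curve gives 2471 = 2628 − 5P, so P = 31.40.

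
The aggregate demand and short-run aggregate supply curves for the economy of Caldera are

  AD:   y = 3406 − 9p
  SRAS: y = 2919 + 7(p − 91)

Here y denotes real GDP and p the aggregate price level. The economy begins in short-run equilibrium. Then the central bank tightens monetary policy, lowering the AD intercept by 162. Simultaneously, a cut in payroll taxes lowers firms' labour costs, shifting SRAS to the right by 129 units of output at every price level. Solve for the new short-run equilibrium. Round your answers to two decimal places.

p = 52.06, y = 2775.44

After both shocks: AD is y = 3244 − 9p and SRAS is y = 2411 + 7p.
Setting them equal: 833 = 16p, so p = 52.06.
Substituting into AD, y = 2775.44.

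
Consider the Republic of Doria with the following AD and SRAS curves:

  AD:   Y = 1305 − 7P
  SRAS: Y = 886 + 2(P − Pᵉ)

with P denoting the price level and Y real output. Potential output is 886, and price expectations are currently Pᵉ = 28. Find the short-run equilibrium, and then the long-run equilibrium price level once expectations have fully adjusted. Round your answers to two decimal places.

Short run: with Pᵉ = 28, SRAS is Y = 830 + 2P. Setting AD = SRAS gives 475 = 9P, so P = 52.78 and Y = 1305 − 7P = 935.56.
Output 935.56 is above potential 886, so over time expected prices rise and SRAS shifts left until Y returns to 886.
Long run: Y = 886 on the AD curve gives 886 = 1305 − 7P, so P = 59.86.

Short run: P = 52.78, Y = 935.56. Long run: P = 59.86.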